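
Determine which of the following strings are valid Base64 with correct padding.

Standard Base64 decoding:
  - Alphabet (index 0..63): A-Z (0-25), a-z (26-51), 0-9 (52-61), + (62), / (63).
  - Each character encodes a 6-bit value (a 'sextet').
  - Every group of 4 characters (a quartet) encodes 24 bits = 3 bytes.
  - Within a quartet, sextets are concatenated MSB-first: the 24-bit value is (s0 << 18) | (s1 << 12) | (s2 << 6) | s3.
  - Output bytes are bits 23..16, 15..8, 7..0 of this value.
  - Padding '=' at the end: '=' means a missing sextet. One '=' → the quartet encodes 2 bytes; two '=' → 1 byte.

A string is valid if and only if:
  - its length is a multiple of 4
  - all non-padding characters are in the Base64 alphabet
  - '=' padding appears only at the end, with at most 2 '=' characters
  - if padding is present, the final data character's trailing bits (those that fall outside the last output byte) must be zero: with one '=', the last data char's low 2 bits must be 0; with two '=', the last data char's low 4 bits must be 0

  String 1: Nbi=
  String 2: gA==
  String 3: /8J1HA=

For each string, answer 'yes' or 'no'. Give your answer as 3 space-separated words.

Answer: no yes no

Derivation:
String 1: 'Nbi=' → invalid (bad trailing bits)
String 2: 'gA==' → valid
String 3: '/8J1HA=' → invalid (len=7 not mult of 4)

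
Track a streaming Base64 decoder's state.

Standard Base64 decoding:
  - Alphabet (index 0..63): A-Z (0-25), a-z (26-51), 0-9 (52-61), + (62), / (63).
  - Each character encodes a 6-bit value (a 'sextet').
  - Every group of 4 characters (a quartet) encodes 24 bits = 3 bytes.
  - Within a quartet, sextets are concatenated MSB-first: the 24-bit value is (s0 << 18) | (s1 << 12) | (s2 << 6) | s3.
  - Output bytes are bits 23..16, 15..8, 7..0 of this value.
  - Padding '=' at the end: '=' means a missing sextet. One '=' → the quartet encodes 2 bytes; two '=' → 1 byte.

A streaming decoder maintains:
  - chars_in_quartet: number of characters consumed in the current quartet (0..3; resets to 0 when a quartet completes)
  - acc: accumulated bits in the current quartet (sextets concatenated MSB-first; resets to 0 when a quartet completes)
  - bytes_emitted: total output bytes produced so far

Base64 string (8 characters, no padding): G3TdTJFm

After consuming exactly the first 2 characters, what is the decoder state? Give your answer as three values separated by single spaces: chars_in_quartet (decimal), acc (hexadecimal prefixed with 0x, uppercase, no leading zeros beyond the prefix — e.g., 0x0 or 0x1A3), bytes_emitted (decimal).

After char 0 ('G'=6): chars_in_quartet=1 acc=0x6 bytes_emitted=0
After char 1 ('3'=55): chars_in_quartet=2 acc=0x1B7 bytes_emitted=0

Answer: 2 0x1B7 0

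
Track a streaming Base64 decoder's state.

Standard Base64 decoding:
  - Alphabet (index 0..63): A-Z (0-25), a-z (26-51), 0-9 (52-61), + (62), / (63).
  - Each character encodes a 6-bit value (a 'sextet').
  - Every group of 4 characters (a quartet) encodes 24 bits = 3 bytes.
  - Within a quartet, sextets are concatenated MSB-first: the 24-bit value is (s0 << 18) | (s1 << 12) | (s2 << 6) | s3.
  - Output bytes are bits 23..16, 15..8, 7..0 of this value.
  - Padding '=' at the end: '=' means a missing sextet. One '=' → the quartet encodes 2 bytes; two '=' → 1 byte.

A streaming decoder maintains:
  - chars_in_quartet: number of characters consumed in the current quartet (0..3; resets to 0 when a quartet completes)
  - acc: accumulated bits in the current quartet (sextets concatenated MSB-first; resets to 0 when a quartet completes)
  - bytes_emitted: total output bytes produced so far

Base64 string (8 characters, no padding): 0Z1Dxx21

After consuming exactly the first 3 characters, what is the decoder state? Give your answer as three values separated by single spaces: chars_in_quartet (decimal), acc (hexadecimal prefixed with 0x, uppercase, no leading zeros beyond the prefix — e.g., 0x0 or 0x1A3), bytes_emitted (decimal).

After char 0 ('0'=52): chars_in_quartet=1 acc=0x34 bytes_emitted=0
After char 1 ('Z'=25): chars_in_quartet=2 acc=0xD19 bytes_emitted=0
After char 2 ('1'=53): chars_in_quartet=3 acc=0x34675 bytes_emitted=0

Answer: 3 0x34675 0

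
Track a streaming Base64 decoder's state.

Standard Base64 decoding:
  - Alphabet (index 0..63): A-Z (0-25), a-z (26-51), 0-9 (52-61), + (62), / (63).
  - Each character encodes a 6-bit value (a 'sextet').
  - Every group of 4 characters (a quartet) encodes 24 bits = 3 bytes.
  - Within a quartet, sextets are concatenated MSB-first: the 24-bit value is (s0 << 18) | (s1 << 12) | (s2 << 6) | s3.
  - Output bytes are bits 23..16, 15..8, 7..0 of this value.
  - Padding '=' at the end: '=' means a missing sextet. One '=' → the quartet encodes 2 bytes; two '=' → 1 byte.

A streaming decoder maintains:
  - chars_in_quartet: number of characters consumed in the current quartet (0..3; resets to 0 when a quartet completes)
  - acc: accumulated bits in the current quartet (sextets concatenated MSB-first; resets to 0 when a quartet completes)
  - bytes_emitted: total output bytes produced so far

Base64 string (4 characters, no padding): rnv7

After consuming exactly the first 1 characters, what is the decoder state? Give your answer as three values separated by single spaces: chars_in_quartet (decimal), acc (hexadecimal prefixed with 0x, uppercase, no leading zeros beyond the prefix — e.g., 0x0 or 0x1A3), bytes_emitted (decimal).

After char 0 ('r'=43): chars_in_quartet=1 acc=0x2B bytes_emitted=0

Answer: 1 0x2B 0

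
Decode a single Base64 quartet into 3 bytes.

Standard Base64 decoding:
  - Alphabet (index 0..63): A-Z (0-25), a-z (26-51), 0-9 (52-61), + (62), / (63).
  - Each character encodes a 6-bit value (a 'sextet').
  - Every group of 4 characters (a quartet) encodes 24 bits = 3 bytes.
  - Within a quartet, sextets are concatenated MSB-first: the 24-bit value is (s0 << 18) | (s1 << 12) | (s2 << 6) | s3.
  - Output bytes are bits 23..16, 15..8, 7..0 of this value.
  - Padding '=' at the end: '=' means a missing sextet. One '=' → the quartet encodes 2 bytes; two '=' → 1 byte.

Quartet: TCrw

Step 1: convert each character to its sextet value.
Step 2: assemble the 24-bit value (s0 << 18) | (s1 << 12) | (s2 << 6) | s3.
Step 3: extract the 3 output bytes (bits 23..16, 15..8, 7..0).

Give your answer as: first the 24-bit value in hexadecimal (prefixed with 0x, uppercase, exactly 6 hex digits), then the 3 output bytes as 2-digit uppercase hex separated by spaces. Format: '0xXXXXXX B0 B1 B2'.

Answer: 0x4C2AF0 4C 2A F0

Derivation:
Sextets: T=19, C=2, r=43, w=48
24-bit: (19<<18) | (2<<12) | (43<<6) | 48
      = 0x4C0000 | 0x002000 | 0x000AC0 | 0x000030
      = 0x4C2AF0
Bytes: (v>>16)&0xFF=4C, (v>>8)&0xFF=2A, v&0xFF=F0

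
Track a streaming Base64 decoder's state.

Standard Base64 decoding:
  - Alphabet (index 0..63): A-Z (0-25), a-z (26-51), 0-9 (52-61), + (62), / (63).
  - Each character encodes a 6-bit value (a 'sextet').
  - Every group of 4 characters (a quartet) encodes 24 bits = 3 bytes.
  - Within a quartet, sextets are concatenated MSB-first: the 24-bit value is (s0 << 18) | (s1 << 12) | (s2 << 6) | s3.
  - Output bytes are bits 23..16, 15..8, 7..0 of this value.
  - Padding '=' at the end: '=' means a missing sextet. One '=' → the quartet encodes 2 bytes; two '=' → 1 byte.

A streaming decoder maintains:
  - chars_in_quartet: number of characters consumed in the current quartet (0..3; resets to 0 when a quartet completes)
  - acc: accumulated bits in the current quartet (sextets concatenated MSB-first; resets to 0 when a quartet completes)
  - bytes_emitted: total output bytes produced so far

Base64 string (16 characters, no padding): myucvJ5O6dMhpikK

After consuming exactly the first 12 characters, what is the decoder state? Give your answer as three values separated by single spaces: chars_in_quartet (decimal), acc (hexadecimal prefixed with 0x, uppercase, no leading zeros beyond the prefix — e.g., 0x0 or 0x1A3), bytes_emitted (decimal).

Answer: 0 0x0 9

Derivation:
After char 0 ('m'=38): chars_in_quartet=1 acc=0x26 bytes_emitted=0
After char 1 ('y'=50): chars_in_quartet=2 acc=0x9B2 bytes_emitted=0
After char 2 ('u'=46): chars_in_quartet=3 acc=0x26CAE bytes_emitted=0
After char 3 ('c'=28): chars_in_quartet=4 acc=0x9B2B9C -> emit 9B 2B 9C, reset; bytes_emitted=3
After char 4 ('v'=47): chars_in_quartet=1 acc=0x2F bytes_emitted=3
After char 5 ('J'=9): chars_in_quartet=2 acc=0xBC9 bytes_emitted=3
After char 6 ('5'=57): chars_in_quartet=3 acc=0x2F279 bytes_emitted=3
After char 7 ('O'=14): chars_in_quartet=4 acc=0xBC9E4E -> emit BC 9E 4E, reset; bytes_emitted=6
After char 8 ('6'=58): chars_in_quartet=1 acc=0x3A bytes_emitted=6
After char 9 ('d'=29): chars_in_quartet=2 acc=0xE9D bytes_emitted=6
After char 10 ('M'=12): chars_in_quartet=3 acc=0x3A74C bytes_emitted=6
After char 11 ('h'=33): chars_in_quartet=4 acc=0xE9D321 -> emit E9 D3 21, reset; bytes_emitted=9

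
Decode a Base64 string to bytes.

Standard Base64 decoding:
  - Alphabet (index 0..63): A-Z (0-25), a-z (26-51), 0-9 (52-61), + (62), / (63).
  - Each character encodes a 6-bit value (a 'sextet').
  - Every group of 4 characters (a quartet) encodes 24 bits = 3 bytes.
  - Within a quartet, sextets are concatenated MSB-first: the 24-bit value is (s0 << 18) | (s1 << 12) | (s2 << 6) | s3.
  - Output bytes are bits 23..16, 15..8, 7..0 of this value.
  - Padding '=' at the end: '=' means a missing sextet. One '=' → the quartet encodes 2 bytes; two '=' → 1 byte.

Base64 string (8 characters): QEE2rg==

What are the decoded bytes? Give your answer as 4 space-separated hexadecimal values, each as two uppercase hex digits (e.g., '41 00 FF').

Answer: 40 41 36 AE

Derivation:
After char 0 ('Q'=16): chars_in_quartet=1 acc=0x10 bytes_emitted=0
After char 1 ('E'=4): chars_in_quartet=2 acc=0x404 bytes_emitted=0
After char 2 ('E'=4): chars_in_quartet=3 acc=0x10104 bytes_emitted=0
After char 3 ('2'=54): chars_in_quartet=4 acc=0x404136 -> emit 40 41 36, reset; bytes_emitted=3
After char 4 ('r'=43): chars_in_quartet=1 acc=0x2B bytes_emitted=3
After char 5 ('g'=32): chars_in_quartet=2 acc=0xAE0 bytes_emitted=3
Padding '==': partial quartet acc=0xAE0 -> emit AE; bytes_emitted=4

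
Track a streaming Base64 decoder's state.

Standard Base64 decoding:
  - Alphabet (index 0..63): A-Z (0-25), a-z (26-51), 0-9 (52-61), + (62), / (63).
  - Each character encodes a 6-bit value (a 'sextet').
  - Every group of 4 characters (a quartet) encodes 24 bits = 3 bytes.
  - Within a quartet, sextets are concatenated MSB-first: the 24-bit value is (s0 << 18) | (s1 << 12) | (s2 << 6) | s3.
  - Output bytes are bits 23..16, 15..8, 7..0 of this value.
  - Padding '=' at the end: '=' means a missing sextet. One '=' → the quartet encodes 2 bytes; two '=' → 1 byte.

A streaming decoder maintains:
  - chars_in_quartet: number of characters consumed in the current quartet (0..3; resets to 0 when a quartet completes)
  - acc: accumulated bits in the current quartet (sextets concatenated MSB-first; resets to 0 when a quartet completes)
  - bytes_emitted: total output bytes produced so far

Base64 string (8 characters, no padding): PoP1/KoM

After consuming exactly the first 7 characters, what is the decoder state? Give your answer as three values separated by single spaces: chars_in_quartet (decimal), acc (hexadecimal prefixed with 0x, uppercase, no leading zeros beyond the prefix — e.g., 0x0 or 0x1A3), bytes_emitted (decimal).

Answer: 3 0x3F2A8 3

Derivation:
After char 0 ('P'=15): chars_in_quartet=1 acc=0xF bytes_emitted=0
After char 1 ('o'=40): chars_in_quartet=2 acc=0x3E8 bytes_emitted=0
After char 2 ('P'=15): chars_in_quartet=3 acc=0xFA0F bytes_emitted=0
After char 3 ('1'=53): chars_in_quartet=4 acc=0x3E83F5 -> emit 3E 83 F5, reset; bytes_emitted=3
After char 4 ('/'=63): chars_in_quartet=1 acc=0x3F bytes_emitted=3
After char 5 ('K'=10): chars_in_quartet=2 acc=0xFCA bytes_emitted=3
After char 6 ('o'=40): chars_in_quartet=3 acc=0x3F2A8 bytes_emitted=3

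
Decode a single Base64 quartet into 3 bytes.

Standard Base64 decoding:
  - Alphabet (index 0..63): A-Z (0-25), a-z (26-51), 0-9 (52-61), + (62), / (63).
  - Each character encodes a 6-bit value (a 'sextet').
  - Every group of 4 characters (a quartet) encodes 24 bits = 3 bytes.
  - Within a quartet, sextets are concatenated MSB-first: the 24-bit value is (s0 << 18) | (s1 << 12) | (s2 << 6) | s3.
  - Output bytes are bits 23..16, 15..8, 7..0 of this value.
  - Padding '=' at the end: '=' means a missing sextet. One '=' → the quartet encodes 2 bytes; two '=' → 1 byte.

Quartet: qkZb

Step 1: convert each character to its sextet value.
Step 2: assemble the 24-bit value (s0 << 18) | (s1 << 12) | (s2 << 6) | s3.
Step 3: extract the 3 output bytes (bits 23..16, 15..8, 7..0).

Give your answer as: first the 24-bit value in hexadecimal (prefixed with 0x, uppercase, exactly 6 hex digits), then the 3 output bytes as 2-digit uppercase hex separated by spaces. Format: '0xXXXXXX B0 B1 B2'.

Answer: 0xAA465B AA 46 5B

Derivation:
Sextets: q=42, k=36, Z=25, b=27
24-bit: (42<<18) | (36<<12) | (25<<6) | 27
      = 0xA80000 | 0x024000 | 0x000640 | 0x00001B
      = 0xAA465B
Bytes: (v>>16)&0xFF=AA, (v>>8)&0xFF=46, v&0xFF=5B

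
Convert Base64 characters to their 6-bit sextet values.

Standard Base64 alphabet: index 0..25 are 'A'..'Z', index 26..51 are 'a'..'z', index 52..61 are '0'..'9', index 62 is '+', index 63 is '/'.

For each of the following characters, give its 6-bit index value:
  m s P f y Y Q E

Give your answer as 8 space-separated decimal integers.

Answer: 38 44 15 31 50 24 16 4

Derivation:
'm': a..z range, 26 + ord('m') − ord('a') = 38
's': a..z range, 26 + ord('s') − ord('a') = 44
'P': A..Z range, ord('P') − ord('A') = 15
'f': a..z range, 26 + ord('f') − ord('a') = 31
'y': a..z range, 26 + ord('y') − ord('a') = 50
'Y': A..Z range, ord('Y') − ord('A') = 24
'Q': A..Z range, ord('Q') − ord('A') = 16
'E': A..Z range, ord('E') − ord('A') = 4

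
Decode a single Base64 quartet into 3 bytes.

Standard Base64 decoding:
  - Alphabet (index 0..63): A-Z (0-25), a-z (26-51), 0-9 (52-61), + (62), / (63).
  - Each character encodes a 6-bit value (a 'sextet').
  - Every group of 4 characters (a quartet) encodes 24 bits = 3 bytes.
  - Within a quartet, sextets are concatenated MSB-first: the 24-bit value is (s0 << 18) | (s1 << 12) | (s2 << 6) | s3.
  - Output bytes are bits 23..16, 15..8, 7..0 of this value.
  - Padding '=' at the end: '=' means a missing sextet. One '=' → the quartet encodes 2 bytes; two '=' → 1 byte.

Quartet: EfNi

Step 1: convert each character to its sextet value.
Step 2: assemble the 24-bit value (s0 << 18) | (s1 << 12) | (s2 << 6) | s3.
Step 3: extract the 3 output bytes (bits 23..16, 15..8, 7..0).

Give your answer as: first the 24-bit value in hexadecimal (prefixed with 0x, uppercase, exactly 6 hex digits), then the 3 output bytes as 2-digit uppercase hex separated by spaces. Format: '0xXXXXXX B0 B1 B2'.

Sextets: E=4, f=31, N=13, i=34
24-bit: (4<<18) | (31<<12) | (13<<6) | 34
      = 0x100000 | 0x01F000 | 0x000340 | 0x000022
      = 0x11F362
Bytes: (v>>16)&0xFF=11, (v>>8)&0xFF=F3, v&0xFF=62

Answer: 0x11F362 11 F3 62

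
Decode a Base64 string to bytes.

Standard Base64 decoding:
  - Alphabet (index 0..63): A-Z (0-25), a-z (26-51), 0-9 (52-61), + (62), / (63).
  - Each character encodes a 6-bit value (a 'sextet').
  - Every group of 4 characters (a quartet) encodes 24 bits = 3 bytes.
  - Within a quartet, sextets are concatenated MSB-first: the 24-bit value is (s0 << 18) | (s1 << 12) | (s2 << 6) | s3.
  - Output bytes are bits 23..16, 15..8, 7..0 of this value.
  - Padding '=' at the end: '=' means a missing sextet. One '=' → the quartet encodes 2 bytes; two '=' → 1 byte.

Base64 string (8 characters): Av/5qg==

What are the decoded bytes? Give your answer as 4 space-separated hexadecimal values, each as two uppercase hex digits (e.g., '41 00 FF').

Answer: 02 FF F9 AA

Derivation:
After char 0 ('A'=0): chars_in_quartet=1 acc=0x0 bytes_emitted=0
After char 1 ('v'=47): chars_in_quartet=2 acc=0x2F bytes_emitted=0
After char 2 ('/'=63): chars_in_quartet=3 acc=0xBFF bytes_emitted=0
After char 3 ('5'=57): chars_in_quartet=4 acc=0x2FFF9 -> emit 02 FF F9, reset; bytes_emitted=3
After char 4 ('q'=42): chars_in_quartet=1 acc=0x2A bytes_emitted=3
After char 5 ('g'=32): chars_in_quartet=2 acc=0xAA0 bytes_emitted=3
Padding '==': partial quartet acc=0xAA0 -> emit AA; bytes_emitted=4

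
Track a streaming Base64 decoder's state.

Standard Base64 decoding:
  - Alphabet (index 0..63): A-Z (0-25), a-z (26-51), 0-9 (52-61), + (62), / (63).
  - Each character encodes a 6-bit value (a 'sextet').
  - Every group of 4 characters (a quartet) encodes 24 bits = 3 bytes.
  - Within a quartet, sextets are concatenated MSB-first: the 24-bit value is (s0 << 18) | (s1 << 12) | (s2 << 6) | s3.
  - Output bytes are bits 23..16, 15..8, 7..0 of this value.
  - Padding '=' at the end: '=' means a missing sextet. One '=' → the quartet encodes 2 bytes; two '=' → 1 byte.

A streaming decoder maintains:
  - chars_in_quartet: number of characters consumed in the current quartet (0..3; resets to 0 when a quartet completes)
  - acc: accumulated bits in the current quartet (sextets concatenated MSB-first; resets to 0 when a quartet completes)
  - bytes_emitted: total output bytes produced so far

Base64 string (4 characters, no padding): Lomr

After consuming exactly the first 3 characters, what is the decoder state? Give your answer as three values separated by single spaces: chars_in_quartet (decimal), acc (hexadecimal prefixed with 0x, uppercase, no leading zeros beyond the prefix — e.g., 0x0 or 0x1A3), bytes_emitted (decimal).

After char 0 ('L'=11): chars_in_quartet=1 acc=0xB bytes_emitted=0
After char 1 ('o'=40): chars_in_quartet=2 acc=0x2E8 bytes_emitted=0
After char 2 ('m'=38): chars_in_quartet=3 acc=0xBA26 bytes_emitted=0

Answer: 3 0xBA26 0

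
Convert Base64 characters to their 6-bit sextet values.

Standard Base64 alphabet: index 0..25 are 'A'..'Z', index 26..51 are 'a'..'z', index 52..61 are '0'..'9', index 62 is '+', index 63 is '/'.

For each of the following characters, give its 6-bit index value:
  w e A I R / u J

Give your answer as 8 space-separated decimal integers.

'w': a..z range, 26 + ord('w') − ord('a') = 48
'e': a..z range, 26 + ord('e') − ord('a') = 30
'A': A..Z range, ord('A') − ord('A') = 0
'I': A..Z range, ord('I') − ord('A') = 8
'R': A..Z range, ord('R') − ord('A') = 17
'/': index 63
'u': a..z range, 26 + ord('u') − ord('a') = 46
'J': A..Z range, ord('J') − ord('A') = 9

Answer: 48 30 0 8 17 63 46 9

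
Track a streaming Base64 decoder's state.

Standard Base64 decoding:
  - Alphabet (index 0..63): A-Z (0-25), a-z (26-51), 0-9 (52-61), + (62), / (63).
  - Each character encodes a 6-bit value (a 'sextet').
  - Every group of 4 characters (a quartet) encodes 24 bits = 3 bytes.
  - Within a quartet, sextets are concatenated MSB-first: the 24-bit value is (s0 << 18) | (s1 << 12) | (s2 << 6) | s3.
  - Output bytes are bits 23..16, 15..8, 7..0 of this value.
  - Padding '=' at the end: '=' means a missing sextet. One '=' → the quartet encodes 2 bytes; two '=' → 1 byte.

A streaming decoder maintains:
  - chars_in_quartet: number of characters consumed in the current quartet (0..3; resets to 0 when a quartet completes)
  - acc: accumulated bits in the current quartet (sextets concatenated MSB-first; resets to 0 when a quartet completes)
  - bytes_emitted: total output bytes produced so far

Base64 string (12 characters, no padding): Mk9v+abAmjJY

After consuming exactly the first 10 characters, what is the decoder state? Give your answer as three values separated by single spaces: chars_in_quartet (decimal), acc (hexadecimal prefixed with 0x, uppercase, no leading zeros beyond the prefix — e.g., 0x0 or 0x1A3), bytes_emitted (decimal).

After char 0 ('M'=12): chars_in_quartet=1 acc=0xC bytes_emitted=0
After char 1 ('k'=36): chars_in_quartet=2 acc=0x324 bytes_emitted=0
After char 2 ('9'=61): chars_in_quartet=3 acc=0xC93D bytes_emitted=0
After char 3 ('v'=47): chars_in_quartet=4 acc=0x324F6F -> emit 32 4F 6F, reset; bytes_emitted=3
After char 4 ('+'=62): chars_in_quartet=1 acc=0x3E bytes_emitted=3
After char 5 ('a'=26): chars_in_quartet=2 acc=0xF9A bytes_emitted=3
After char 6 ('b'=27): chars_in_quartet=3 acc=0x3E69B bytes_emitted=3
After char 7 ('A'=0): chars_in_quartet=4 acc=0xF9A6C0 -> emit F9 A6 C0, reset; bytes_emitted=6
After char 8 ('m'=38): chars_in_quartet=1 acc=0x26 bytes_emitted=6
After char 9 ('j'=35): chars_in_quartet=2 acc=0x9A3 bytes_emitted=6

Answer: 2 0x9A3 6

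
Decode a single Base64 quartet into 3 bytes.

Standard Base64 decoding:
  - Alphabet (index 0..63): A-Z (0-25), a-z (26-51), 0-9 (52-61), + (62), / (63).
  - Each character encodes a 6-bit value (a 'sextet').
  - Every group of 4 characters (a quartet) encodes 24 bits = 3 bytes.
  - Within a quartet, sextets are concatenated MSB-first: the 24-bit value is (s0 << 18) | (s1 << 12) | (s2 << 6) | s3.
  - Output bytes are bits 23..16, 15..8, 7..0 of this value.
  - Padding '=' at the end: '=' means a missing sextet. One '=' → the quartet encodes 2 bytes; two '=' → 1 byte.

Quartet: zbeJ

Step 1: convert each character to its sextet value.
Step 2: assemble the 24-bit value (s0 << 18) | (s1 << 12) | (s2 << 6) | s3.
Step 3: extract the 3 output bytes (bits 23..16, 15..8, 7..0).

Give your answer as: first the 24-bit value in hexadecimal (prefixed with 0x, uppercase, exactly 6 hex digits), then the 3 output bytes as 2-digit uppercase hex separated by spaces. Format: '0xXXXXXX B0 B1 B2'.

Sextets: z=51, b=27, e=30, J=9
24-bit: (51<<18) | (27<<12) | (30<<6) | 9
      = 0xCC0000 | 0x01B000 | 0x000780 | 0x000009
      = 0xCDB789
Bytes: (v>>16)&0xFF=CD, (v>>8)&0xFF=B7, v&0xFF=89

Answer: 0xCDB789 CD B7 89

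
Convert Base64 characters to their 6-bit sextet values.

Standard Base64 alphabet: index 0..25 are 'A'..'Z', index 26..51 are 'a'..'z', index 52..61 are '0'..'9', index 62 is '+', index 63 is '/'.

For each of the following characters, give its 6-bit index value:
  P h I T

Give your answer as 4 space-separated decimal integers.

Answer: 15 33 8 19

Derivation:
'P': A..Z range, ord('P') − ord('A') = 15
'h': a..z range, 26 + ord('h') − ord('a') = 33
'I': A..Z range, ord('I') − ord('A') = 8
'T': A..Z range, ord('T') − ord('A') = 19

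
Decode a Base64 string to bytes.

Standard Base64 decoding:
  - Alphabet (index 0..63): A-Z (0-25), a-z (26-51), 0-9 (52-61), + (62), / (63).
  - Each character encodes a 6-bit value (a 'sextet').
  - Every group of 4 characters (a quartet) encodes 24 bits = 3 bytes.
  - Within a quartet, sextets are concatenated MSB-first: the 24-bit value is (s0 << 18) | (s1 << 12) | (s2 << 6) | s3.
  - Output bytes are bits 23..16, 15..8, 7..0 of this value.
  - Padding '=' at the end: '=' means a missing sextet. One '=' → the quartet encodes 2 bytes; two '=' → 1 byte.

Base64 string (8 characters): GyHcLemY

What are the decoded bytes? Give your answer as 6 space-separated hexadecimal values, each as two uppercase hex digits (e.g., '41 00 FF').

After char 0 ('G'=6): chars_in_quartet=1 acc=0x6 bytes_emitted=0
After char 1 ('y'=50): chars_in_quartet=2 acc=0x1B2 bytes_emitted=0
After char 2 ('H'=7): chars_in_quartet=3 acc=0x6C87 bytes_emitted=0
After char 3 ('c'=28): chars_in_quartet=4 acc=0x1B21DC -> emit 1B 21 DC, reset; bytes_emitted=3
After char 4 ('L'=11): chars_in_quartet=1 acc=0xB bytes_emitted=3
After char 5 ('e'=30): chars_in_quartet=2 acc=0x2DE bytes_emitted=3
After char 6 ('m'=38): chars_in_quartet=3 acc=0xB7A6 bytes_emitted=3
After char 7 ('Y'=24): chars_in_quartet=4 acc=0x2DE998 -> emit 2D E9 98, reset; bytes_emitted=6

Answer: 1B 21 DC 2D E9 98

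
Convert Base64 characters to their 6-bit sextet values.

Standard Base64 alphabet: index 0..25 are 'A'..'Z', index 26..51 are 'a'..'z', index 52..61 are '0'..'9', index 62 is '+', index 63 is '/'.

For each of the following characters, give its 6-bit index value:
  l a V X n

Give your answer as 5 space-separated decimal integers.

'l': a..z range, 26 + ord('l') − ord('a') = 37
'a': a..z range, 26 + ord('a') − ord('a') = 26
'V': A..Z range, ord('V') − ord('A') = 21
'X': A..Z range, ord('X') − ord('A') = 23
'n': a..z range, 26 + ord('n') − ord('a') = 39

Answer: 37 26 21 23 39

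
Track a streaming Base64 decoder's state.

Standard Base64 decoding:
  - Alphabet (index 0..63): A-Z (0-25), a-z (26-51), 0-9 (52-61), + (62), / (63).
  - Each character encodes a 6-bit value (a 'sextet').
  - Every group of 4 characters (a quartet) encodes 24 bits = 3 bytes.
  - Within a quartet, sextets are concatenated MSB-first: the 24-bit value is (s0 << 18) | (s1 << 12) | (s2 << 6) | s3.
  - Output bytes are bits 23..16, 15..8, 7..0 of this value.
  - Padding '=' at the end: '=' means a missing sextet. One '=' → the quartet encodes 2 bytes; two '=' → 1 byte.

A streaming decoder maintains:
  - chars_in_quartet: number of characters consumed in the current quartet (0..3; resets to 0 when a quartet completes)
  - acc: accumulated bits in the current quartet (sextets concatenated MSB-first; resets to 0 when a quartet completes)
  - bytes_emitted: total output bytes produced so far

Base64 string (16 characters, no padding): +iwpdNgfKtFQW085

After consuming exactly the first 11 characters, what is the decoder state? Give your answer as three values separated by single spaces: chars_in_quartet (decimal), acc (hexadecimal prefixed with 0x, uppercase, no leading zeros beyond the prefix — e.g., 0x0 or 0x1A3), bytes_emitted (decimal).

Answer: 3 0xAB45 6

Derivation:
After char 0 ('+'=62): chars_in_quartet=1 acc=0x3E bytes_emitted=0
After char 1 ('i'=34): chars_in_quartet=2 acc=0xFA2 bytes_emitted=0
After char 2 ('w'=48): chars_in_quartet=3 acc=0x3E8B0 bytes_emitted=0
After char 3 ('p'=41): chars_in_quartet=4 acc=0xFA2C29 -> emit FA 2C 29, reset; bytes_emitted=3
After char 4 ('d'=29): chars_in_quartet=1 acc=0x1D bytes_emitted=3
After char 5 ('N'=13): chars_in_quartet=2 acc=0x74D bytes_emitted=3
After char 6 ('g'=32): chars_in_quartet=3 acc=0x1D360 bytes_emitted=3
After char 7 ('f'=31): chars_in_quartet=4 acc=0x74D81F -> emit 74 D8 1F, reset; bytes_emitted=6
After char 8 ('K'=10): chars_in_quartet=1 acc=0xA bytes_emitted=6
After char 9 ('t'=45): chars_in_quartet=2 acc=0x2AD bytes_emitted=6
After char 10 ('F'=5): chars_in_quartet=3 acc=0xAB45 bytes_emitted=6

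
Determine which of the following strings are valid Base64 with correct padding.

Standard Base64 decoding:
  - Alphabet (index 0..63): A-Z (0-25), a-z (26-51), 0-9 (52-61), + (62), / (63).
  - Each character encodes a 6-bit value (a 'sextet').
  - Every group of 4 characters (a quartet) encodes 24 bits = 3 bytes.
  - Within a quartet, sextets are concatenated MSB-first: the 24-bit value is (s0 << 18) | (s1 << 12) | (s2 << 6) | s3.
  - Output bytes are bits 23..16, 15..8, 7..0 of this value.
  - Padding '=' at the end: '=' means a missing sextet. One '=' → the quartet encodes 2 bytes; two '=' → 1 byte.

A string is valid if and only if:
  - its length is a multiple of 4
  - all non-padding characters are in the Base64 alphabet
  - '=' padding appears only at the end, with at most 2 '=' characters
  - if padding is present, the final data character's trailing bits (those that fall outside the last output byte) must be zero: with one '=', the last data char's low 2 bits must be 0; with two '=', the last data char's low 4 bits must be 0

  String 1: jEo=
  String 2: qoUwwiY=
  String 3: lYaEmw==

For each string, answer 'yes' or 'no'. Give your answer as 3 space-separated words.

String 1: 'jEo=' → valid
String 2: 'qoUwwiY=' → valid
String 3: 'lYaEmw==' → valid

Answer: yes yes yes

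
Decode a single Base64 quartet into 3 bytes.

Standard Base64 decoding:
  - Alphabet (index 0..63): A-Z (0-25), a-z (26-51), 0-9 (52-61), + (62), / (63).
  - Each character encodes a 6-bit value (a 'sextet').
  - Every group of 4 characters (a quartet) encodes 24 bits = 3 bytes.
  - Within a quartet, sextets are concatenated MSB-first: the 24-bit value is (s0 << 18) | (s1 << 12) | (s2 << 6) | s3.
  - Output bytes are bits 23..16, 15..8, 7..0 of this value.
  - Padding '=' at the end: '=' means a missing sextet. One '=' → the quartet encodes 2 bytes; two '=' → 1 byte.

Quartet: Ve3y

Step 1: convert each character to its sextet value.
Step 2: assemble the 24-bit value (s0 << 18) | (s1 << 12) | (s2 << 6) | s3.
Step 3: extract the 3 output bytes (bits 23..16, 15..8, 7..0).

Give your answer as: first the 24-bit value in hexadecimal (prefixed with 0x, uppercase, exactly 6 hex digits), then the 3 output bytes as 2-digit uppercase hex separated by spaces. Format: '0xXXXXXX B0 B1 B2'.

Sextets: V=21, e=30, 3=55, y=50
24-bit: (21<<18) | (30<<12) | (55<<6) | 50
      = 0x540000 | 0x01E000 | 0x000DC0 | 0x000032
      = 0x55EDF2
Bytes: (v>>16)&0xFF=55, (v>>8)&0xFF=ED, v&0xFF=F2

Answer: 0x55EDF2 55 ED F2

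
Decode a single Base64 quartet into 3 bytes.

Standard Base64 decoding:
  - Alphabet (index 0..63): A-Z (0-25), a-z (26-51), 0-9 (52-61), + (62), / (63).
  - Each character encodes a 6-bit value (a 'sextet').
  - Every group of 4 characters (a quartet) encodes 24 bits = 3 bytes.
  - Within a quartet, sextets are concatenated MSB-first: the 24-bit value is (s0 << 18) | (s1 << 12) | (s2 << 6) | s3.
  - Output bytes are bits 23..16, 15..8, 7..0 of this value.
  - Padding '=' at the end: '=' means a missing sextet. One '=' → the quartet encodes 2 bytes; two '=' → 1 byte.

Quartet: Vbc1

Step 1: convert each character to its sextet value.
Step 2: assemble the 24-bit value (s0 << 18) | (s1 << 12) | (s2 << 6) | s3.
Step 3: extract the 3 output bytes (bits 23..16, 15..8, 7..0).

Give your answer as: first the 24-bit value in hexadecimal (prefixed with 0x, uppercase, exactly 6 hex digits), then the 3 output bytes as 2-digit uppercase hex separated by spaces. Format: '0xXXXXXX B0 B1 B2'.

Sextets: V=21, b=27, c=28, 1=53
24-bit: (21<<18) | (27<<12) | (28<<6) | 53
      = 0x540000 | 0x01B000 | 0x000700 | 0x000035
      = 0x55B735
Bytes: (v>>16)&0xFF=55, (v>>8)&0xFF=B7, v&0xFF=35

Answer: 0x55B735 55 B7 35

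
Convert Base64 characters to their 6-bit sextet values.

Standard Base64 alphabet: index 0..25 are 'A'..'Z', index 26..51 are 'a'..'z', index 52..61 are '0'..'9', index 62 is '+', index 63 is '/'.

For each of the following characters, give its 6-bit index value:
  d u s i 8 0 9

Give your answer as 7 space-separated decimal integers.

Answer: 29 46 44 34 60 52 61

Derivation:
'd': a..z range, 26 + ord('d') − ord('a') = 29
'u': a..z range, 26 + ord('u') − ord('a') = 46
's': a..z range, 26 + ord('s') − ord('a') = 44
'i': a..z range, 26 + ord('i') − ord('a') = 34
'8': 0..9 range, 52 + ord('8') − ord('0') = 60
'0': 0..9 range, 52 + ord('0') − ord('0') = 52
'9': 0..9 range, 52 + ord('9') − ord('0') = 61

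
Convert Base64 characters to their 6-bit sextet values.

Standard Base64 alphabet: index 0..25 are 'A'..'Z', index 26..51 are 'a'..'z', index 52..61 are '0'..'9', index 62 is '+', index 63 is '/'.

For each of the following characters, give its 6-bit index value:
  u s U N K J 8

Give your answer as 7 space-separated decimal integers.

Answer: 46 44 20 13 10 9 60

Derivation:
'u': a..z range, 26 + ord('u') − ord('a') = 46
's': a..z range, 26 + ord('s') − ord('a') = 44
'U': A..Z range, ord('U') − ord('A') = 20
'N': A..Z range, ord('N') − ord('A') = 13
'K': A..Z range, ord('K') − ord('A') = 10
'J': A..Z range, ord('J') − ord('A') = 9
'8': 0..9 range, 52 + ord('8') − ord('0') = 60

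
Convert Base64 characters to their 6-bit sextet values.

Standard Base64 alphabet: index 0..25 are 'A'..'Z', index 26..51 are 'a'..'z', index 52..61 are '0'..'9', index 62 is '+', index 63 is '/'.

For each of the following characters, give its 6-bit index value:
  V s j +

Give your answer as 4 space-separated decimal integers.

Answer: 21 44 35 62

Derivation:
'V': A..Z range, ord('V') − ord('A') = 21
's': a..z range, 26 + ord('s') − ord('a') = 44
'j': a..z range, 26 + ord('j') − ord('a') = 35
'+': index 62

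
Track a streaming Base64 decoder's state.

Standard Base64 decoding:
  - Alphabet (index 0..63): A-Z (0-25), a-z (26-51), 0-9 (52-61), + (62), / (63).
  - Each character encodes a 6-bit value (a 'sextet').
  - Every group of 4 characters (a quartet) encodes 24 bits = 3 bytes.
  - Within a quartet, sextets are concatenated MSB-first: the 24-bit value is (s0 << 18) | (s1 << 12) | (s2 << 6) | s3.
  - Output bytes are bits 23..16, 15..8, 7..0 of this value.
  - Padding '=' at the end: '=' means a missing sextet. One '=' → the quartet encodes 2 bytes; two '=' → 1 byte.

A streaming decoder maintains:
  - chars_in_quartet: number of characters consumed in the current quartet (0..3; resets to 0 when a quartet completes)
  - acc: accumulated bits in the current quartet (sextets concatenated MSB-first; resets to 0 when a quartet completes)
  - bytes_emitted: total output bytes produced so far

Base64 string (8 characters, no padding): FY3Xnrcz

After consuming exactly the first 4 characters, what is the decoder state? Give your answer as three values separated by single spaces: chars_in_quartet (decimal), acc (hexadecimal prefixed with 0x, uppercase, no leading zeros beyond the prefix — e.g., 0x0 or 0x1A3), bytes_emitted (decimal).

Answer: 0 0x0 3

Derivation:
After char 0 ('F'=5): chars_in_quartet=1 acc=0x5 bytes_emitted=0
After char 1 ('Y'=24): chars_in_quartet=2 acc=0x158 bytes_emitted=0
After char 2 ('3'=55): chars_in_quartet=3 acc=0x5637 bytes_emitted=0
After char 3 ('X'=23): chars_in_quartet=4 acc=0x158DD7 -> emit 15 8D D7, reset; bytes_emitted=3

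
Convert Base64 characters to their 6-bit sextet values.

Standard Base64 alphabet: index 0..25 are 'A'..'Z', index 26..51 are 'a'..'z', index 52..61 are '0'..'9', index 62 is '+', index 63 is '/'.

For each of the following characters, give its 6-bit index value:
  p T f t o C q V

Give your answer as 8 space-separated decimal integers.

'p': a..z range, 26 + ord('p') − ord('a') = 41
'T': A..Z range, ord('T') − ord('A') = 19
'f': a..z range, 26 + ord('f') − ord('a') = 31
't': a..z range, 26 + ord('t') − ord('a') = 45
'o': a..z range, 26 + ord('o') − ord('a') = 40
'C': A..Z range, ord('C') − ord('A') = 2
'q': a..z range, 26 + ord('q') − ord('a') = 42
'V': A..Z range, ord('V') − ord('A') = 21

Answer: 41 19 31 45 40 2 42 21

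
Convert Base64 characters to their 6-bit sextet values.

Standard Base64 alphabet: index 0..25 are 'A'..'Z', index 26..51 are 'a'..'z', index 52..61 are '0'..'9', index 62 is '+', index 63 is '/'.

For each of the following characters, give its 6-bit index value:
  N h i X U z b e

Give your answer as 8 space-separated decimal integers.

'N': A..Z range, ord('N') − ord('A') = 13
'h': a..z range, 26 + ord('h') − ord('a') = 33
'i': a..z range, 26 + ord('i') − ord('a') = 34
'X': A..Z range, ord('X') − ord('A') = 23
'U': A..Z range, ord('U') − ord('A') = 20
'z': a..z range, 26 + ord('z') − ord('a') = 51
'b': a..z range, 26 + ord('b') − ord('a') = 27
'e': a..z range, 26 + ord('e') − ord('a') = 30

Answer: 13 33 34 23 20 51 27 30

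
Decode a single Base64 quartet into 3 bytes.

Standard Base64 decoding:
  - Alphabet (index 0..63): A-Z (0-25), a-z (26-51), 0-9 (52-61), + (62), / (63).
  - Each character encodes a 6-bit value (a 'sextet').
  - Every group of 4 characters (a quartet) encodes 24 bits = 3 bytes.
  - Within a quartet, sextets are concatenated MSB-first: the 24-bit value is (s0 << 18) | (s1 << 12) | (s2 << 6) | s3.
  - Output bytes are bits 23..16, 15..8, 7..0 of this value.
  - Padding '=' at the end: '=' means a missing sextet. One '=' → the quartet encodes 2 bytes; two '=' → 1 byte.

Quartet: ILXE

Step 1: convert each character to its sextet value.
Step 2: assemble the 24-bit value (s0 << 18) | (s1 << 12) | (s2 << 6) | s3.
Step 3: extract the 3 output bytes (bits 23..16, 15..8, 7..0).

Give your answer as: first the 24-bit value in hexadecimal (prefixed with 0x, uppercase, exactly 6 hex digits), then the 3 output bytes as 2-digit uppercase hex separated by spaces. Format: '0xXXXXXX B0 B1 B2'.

Sextets: I=8, L=11, X=23, E=4
24-bit: (8<<18) | (11<<12) | (23<<6) | 4
      = 0x200000 | 0x00B000 | 0x0005C0 | 0x000004
      = 0x20B5C4
Bytes: (v>>16)&0xFF=20, (v>>8)&0xFF=B5, v&0xFF=C4

Answer: 0x20B5C4 20 B5 C4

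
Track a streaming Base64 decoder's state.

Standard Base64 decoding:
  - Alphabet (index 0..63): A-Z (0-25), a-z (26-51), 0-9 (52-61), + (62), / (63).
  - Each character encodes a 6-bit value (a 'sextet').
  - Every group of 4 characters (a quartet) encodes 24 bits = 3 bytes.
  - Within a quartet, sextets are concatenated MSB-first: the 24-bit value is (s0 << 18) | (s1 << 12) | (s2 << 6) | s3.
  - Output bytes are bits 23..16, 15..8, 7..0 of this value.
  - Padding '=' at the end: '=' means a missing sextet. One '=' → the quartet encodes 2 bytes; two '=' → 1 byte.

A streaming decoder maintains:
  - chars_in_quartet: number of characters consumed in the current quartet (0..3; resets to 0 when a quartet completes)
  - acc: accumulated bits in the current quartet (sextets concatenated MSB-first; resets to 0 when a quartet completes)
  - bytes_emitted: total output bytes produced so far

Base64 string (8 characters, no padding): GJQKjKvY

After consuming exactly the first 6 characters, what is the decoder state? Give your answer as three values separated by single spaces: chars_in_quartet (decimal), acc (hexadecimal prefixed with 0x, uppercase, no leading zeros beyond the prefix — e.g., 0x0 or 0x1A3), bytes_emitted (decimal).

Answer: 2 0x8CA 3

Derivation:
After char 0 ('G'=6): chars_in_quartet=1 acc=0x6 bytes_emitted=0
After char 1 ('J'=9): chars_in_quartet=2 acc=0x189 bytes_emitted=0
After char 2 ('Q'=16): chars_in_quartet=3 acc=0x6250 bytes_emitted=0
After char 3 ('K'=10): chars_in_quartet=4 acc=0x18940A -> emit 18 94 0A, reset; bytes_emitted=3
After char 4 ('j'=35): chars_in_quartet=1 acc=0x23 bytes_emitted=3
After char 5 ('K'=10): chars_in_quartet=2 acc=0x8CA bytes_emitted=3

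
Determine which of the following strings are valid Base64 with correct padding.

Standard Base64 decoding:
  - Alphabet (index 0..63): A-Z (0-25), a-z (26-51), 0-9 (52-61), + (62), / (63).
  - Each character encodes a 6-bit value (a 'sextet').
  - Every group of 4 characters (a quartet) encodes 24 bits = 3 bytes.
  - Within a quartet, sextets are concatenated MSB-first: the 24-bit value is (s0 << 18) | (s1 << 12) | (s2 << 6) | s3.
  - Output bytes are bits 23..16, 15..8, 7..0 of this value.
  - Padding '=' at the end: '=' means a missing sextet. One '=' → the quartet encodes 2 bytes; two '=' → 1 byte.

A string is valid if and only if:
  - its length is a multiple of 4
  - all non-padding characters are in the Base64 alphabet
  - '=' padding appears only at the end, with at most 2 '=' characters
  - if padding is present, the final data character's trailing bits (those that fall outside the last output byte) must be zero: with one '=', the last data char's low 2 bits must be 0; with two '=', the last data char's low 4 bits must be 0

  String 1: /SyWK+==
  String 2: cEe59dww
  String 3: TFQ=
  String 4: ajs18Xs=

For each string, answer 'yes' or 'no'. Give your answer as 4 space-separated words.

String 1: '/SyWK+==' → invalid (bad trailing bits)
String 2: 'cEe59dww' → valid
String 3: 'TFQ=' → valid
String 4: 'ajs18Xs=' → valid

Answer: no yes yes yes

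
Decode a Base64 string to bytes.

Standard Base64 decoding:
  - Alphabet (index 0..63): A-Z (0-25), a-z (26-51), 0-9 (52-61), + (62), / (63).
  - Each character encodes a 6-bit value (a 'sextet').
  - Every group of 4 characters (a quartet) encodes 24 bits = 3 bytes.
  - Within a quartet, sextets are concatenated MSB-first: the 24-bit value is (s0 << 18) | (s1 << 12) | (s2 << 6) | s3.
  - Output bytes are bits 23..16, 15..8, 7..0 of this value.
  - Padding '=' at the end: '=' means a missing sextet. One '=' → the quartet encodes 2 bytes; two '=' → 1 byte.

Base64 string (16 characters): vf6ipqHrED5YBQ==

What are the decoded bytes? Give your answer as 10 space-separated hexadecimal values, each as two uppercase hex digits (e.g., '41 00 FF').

After char 0 ('v'=47): chars_in_quartet=1 acc=0x2F bytes_emitted=0
After char 1 ('f'=31): chars_in_quartet=2 acc=0xBDF bytes_emitted=0
After char 2 ('6'=58): chars_in_quartet=3 acc=0x2F7FA bytes_emitted=0
After char 3 ('i'=34): chars_in_quartet=4 acc=0xBDFEA2 -> emit BD FE A2, reset; bytes_emitted=3
After char 4 ('p'=41): chars_in_quartet=1 acc=0x29 bytes_emitted=3
After char 5 ('q'=42): chars_in_quartet=2 acc=0xA6A bytes_emitted=3
After char 6 ('H'=7): chars_in_quartet=3 acc=0x29A87 bytes_emitted=3
After char 7 ('r'=43): chars_in_quartet=4 acc=0xA6A1EB -> emit A6 A1 EB, reset; bytes_emitted=6
After char 8 ('E'=4): chars_in_quartet=1 acc=0x4 bytes_emitted=6
After char 9 ('D'=3): chars_in_quartet=2 acc=0x103 bytes_emitted=6
After char 10 ('5'=57): chars_in_quartet=3 acc=0x40F9 bytes_emitted=6
After char 11 ('Y'=24): chars_in_quartet=4 acc=0x103E58 -> emit 10 3E 58, reset; bytes_emitted=9
After char 12 ('B'=1): chars_in_quartet=1 acc=0x1 bytes_emitted=9
After char 13 ('Q'=16): chars_in_quartet=2 acc=0x50 bytes_emitted=9
Padding '==': partial quartet acc=0x50 -> emit 05; bytes_emitted=10

Answer: BD FE A2 A6 A1 EB 10 3E 58 05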